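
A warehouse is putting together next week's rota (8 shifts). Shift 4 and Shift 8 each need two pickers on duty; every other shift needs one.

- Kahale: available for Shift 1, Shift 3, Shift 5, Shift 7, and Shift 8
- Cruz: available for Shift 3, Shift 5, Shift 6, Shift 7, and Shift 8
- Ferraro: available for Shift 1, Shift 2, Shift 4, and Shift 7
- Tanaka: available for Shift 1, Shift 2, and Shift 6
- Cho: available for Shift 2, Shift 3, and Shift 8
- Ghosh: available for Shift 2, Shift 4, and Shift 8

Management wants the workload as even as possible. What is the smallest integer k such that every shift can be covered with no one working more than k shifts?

With 6 pickers and 10 worker-slots to fill, someone must work at least ⌈10/6⌉ = 2 shifts, so k ≥ 2.
k = 2 works: Shift 1→Kahale, Shift 2→Tanaka, Shift 3→Cruz, Shift 4→Ferraro+Ghosh, Shift 5→Kahale, Shift 6→Cruz, Shift 7→Ferraro, Shift 8→Cho+Ghosh.
Loads: Kahale 2, Cruz 2, Ferraro 2, Tanaka 1, Cho 1, Ghosh 2 — all ≤ 2.

2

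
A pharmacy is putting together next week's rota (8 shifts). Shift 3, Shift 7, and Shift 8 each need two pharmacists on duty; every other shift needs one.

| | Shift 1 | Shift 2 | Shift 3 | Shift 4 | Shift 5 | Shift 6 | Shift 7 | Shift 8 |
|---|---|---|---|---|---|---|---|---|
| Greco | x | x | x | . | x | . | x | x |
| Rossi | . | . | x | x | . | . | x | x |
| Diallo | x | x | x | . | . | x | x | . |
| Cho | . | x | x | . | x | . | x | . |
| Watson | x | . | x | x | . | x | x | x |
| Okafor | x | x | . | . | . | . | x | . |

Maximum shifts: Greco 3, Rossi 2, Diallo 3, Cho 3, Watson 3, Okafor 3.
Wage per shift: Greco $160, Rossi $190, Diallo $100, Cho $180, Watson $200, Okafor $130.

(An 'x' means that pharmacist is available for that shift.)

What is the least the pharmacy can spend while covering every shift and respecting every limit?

Picking the cheapest available pharmacist for each shift independently would cost $1490, but that ignores the shift limits.
An optimal schedule: Shift 1→Okafor, Shift 2→Okafor, Shift 3→Diallo+Greco, Shift 4→Rossi, Shift 5→Greco, Shift 6→Diallo, Shift 7→Diallo+Okafor, Shift 8→Greco+Rossi.
Total: 130 + 130 + 100 + 160 + 190 + 160 + 100 + 100 + 130 + 160 + 190 = $1550.

$1550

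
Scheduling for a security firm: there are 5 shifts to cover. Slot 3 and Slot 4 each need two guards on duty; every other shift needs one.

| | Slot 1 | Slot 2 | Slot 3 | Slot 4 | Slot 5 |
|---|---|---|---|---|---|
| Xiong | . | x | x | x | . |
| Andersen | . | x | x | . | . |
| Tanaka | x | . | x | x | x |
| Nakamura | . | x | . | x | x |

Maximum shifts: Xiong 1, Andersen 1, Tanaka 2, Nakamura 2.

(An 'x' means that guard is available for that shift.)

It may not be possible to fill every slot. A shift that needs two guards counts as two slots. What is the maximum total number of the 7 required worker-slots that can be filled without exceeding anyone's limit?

Total capacity across all guards is 1+1+2+2 = 6, and 7 slots are needed, so at most 6 can be filled.
An assignment achieving 6: Slot 1→Tanaka, Slot 2→Nakamura, Slot 3→Xiong+Andersen, Slot 4→Nakamura, Slot 5→Tanaka.
Loads: Xiong 1/1, Andersen 1/1, Tanaka 2/2, Nakamura 2/2.

6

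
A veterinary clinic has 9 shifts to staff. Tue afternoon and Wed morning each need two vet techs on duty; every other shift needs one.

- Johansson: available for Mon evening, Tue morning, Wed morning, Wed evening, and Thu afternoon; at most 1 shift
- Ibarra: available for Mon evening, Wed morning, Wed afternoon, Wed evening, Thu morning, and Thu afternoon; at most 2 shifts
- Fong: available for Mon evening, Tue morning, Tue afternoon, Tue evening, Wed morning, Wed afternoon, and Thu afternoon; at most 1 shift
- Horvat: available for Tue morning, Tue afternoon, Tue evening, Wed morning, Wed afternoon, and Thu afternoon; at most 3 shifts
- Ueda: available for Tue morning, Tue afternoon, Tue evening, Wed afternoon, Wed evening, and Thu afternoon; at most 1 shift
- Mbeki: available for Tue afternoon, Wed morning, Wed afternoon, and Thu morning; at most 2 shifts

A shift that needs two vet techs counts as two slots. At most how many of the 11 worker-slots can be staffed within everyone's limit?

10

Total capacity across all vet techs is 1+2+1+3+1+2 = 10, and 11 slots are needed, so at most 10 can be filled.
An assignment achieving 10: Mon evening→Johansson, Tue morning→Horvat, Tue afternoon→Horvat+Ueda, Tue evening→Fong, Wed morning→Horvat+Mbeki, Wed afternoon→Mbeki, Wed evening→Ibarra, Thu morning→Ibarra.
Loads: Johansson 1/1, Ibarra 2/2, Fong 1/1, Horvat 3/3, Ueda 1/1, Mbeki 2/2.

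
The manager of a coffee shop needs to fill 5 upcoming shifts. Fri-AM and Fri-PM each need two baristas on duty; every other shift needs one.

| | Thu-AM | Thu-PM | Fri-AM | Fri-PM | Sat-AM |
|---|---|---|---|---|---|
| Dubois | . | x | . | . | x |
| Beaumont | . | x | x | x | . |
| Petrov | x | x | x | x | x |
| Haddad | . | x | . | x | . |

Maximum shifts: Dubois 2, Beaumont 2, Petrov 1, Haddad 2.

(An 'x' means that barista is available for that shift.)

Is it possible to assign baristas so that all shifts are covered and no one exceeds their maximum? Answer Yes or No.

Total capacity is 7 and 7 slots are needed, so capacity alone doesn't rule it out.
Shifts {Thu-AM, Fri-AM} need 3 worker-slots in total, but the baristas available for any of those shifts (Beaumont and Petrov) can supply at most 2 among them. So no valid schedule exists.

No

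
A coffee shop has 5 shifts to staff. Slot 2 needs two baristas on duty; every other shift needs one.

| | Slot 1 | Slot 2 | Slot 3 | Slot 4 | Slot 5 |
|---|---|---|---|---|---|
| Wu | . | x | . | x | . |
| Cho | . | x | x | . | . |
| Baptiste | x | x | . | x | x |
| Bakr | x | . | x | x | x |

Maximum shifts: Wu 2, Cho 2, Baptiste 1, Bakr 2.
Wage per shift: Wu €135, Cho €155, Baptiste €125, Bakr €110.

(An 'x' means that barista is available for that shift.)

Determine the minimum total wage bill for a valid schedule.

Picking the cheapest available barista for each shift independently would cost €700, but that ignores the shift limits.
An optimal schedule: Slot 1→Bakr, Slot 2→Wu+Cho, Slot 3→Bakr, Slot 4→Wu, Slot 5→Baptiste.
Total: 110 + 135 + 155 + 110 + 135 + 125 = €770.

€770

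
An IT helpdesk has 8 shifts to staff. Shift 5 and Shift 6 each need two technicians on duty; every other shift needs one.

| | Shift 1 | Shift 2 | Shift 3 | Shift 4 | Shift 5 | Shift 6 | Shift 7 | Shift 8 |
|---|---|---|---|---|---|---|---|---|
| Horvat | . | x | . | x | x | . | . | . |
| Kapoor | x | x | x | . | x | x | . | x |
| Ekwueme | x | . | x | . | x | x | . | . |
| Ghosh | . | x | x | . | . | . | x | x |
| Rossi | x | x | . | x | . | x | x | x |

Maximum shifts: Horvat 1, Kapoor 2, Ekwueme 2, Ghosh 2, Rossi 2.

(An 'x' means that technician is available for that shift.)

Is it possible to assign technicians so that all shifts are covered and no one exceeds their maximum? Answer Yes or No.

Total capacity is 1+2+2+2+2 = 9 but 10 worker-slots are needed — infeasible.

No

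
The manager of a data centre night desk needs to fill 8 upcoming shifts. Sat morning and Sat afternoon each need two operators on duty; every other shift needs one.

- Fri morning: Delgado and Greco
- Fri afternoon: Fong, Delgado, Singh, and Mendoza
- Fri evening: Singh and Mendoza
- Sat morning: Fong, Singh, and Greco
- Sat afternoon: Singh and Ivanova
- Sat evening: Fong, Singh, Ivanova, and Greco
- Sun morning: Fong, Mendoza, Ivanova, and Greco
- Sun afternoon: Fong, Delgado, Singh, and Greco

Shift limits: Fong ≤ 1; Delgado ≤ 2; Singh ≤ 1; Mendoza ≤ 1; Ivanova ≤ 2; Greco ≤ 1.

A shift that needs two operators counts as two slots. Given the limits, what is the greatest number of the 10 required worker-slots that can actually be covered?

Total capacity across all operators is 1+2+1+1+2+1 = 8, and 10 slots are needed, so at most 8 can be filled.
An assignment achieving 8: Fri morning→Delgado, Fri afternoon→Delgado, Fri evening→Singh, Sat morning→Fong+Greco, Sat afternoon→Ivanova, Sat evening→Ivanova, Sun morning→Mendoza.
Loads: Fong 1/1, Delgado 2/2, Singh 1/1, Mendoza 1/1, Ivanova 2/2, Greco 1/1.

8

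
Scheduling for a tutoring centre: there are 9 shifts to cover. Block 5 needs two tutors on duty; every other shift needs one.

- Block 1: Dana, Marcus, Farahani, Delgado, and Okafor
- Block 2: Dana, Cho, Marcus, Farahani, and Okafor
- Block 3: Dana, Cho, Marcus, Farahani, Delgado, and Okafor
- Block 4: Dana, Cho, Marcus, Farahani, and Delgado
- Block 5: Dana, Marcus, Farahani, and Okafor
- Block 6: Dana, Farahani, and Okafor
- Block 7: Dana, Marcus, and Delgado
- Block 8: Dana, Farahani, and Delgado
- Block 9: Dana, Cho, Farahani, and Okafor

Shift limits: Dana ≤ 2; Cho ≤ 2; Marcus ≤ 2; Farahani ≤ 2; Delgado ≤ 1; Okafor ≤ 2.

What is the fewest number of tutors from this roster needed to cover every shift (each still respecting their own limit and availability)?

5

10 slots to fill and no one can take more than 2, so at least ⌈10/2⌉ = 5 tutors are needed.
Dana, Cho, Marcus, Farahani, and Okafor alone can cover everything: Block 1→Marcus, Block 2→Marcus, Block 3→Okafor, Block 4→Cho, Block 5→Farahani+Okafor, Block 6→Farahani, Block 7→Dana, Block 8→Dana, Block 9→Cho.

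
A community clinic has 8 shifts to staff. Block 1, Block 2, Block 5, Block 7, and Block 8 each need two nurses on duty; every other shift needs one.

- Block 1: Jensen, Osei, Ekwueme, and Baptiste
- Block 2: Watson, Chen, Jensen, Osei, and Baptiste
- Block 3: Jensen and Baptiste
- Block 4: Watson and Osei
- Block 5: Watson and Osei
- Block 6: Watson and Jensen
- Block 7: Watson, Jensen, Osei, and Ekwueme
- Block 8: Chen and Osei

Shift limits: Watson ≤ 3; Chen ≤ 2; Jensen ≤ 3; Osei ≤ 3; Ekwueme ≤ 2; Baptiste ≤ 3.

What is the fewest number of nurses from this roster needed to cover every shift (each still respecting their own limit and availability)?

13 slots to fill and no one can take more than 3, so at least ⌈13/3⌉ = 5 nurses are needed.
Watson, Chen, Jensen, Osei, and Ekwueme alone can cover everything: Block 1→Jensen+Ekwueme, Block 2→Chen+Jensen, Block 3→Jensen, Block 4→Watson, Block 5→Watson+Osei, Block 6→Watson, Block 7→Osei+Ekwueme, Block 8→Chen+Osei.

5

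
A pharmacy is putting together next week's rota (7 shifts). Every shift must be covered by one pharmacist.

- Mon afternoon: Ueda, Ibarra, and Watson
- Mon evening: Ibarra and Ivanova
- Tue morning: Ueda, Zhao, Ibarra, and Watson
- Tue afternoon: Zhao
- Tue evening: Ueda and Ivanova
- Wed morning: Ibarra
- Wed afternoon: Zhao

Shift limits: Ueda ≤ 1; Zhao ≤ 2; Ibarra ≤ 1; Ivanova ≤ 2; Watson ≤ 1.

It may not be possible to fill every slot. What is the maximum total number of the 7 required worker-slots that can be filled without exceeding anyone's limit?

Total capacity across all pharmacists is 1+2+1+2+1 = 7, and 7 slots are needed, so at most 7 can be filled.
An assignment achieving 7: Mon afternoon→Ueda, Mon evening→Ivanova, Tue morning→Watson, Tue afternoon→Zhao, Tue evening→Ivanova, Wed morning→Ibarra, Wed afternoon→Zhao.
Loads: Ueda 1/1, Zhao 2/2, Ibarra 1/1, Ivanova 2/2, Watson 1/1.

7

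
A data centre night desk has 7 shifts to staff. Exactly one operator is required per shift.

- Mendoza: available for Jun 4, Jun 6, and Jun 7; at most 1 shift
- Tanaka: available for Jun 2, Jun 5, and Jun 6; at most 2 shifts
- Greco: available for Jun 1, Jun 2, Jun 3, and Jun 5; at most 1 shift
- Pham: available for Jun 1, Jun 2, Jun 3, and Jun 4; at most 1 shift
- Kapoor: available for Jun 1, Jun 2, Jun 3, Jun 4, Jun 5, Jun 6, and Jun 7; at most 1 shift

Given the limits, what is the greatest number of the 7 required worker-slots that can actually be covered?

6

Total capacity across all operators is 1+2+1+1+1 = 6, and 7 slots are needed, so at most 6 can be filled.
An assignment achieving 6: Jun 1→Greco, Jun 3→Pham, Jun 4→Kapoor, Jun 5→Tanaka, Jun 6→Tanaka, Jun 7→Mendoza.
Loads: Mendoza 1/1, Tanaka 2/2, Greco 1/1, Pham 1/1, Kapoor 1/1.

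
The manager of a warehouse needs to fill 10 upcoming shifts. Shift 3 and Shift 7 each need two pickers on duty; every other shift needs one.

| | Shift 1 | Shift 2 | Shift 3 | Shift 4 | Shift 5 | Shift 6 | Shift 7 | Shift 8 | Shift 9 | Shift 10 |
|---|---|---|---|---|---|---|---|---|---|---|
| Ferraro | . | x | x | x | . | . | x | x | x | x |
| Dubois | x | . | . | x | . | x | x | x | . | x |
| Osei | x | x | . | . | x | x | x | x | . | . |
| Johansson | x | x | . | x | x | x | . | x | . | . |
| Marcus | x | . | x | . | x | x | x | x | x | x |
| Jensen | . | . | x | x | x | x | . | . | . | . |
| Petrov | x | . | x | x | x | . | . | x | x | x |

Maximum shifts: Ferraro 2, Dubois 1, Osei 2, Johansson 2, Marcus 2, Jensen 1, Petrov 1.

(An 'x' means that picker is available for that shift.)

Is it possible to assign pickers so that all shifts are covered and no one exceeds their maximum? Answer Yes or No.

Total capacity is 2+1+2+2+2+1+1 = 11 but 12 worker-slots are needed — infeasible.

No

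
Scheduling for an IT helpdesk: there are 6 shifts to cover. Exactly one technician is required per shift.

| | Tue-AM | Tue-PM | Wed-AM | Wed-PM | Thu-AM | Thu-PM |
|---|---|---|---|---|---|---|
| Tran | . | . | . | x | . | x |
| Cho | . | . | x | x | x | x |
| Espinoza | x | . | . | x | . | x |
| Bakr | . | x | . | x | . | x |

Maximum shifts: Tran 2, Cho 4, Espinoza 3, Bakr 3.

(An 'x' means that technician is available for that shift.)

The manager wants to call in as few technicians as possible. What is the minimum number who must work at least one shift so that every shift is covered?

6 slots to fill and no one can take more than 4, so at least ⌈6/4⌉ = 2 technicians are needed.
Shifts {Tue-AM, Tue-PM, Wed-AM} need 3 slots, but among the technicians available for them (Cho, Espinoza, and Bakr) any 2 together supply at most 2. So 2 technicians are not enough.
Cho, Espinoza, and Bakr alone can cover everything: Tue-AM→Espinoza, Tue-PM→Bakr, Wed-AM→Cho, Wed-PM→Cho, Thu-AM→Cho, Thu-PM→Cho.

3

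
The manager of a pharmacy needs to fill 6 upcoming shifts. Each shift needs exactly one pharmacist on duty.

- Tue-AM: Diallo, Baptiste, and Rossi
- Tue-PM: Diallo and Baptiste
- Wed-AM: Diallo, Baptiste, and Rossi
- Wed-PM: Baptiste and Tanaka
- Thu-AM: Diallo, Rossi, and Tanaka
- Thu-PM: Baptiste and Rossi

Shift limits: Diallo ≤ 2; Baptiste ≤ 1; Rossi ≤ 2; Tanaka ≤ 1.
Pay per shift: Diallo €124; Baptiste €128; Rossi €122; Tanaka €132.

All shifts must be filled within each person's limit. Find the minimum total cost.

€752

Picking the cheapest available pharmacist for each shift independently would cost €740, but that ignores the shift limits.
An optimal schedule: Tue-AM→Diallo, Tue-PM→Diallo, Wed-AM→Rossi, Wed-PM→Baptiste, Thu-AM→Tanaka, Thu-PM→Rossi.
Total: 124 + 124 + 122 + 128 + 132 + 122 = €752.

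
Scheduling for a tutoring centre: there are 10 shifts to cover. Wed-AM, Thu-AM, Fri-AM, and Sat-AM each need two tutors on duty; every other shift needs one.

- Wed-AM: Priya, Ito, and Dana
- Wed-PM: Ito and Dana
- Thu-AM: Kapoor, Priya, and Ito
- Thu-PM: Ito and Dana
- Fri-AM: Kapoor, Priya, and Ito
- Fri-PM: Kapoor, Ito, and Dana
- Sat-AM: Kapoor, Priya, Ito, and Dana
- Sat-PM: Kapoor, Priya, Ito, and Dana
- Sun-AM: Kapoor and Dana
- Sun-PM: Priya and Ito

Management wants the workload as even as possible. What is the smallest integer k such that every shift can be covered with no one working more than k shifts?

4

With 4 tutors and 14 worker-slots to fill, someone must work at least ⌈14/4⌉ = 4 shifts, so k ≥ 4.
k = 4 works: Wed-AM→Priya+Ito, Wed-PM→Ito, Thu-AM→Kapoor+Priya, Thu-PM→Ito, Fri-AM→Kapoor+Priya, Fri-PM→Kapoor, Sat-AM→Ito+Dana, Sat-PM→Dana, Sun-AM→Kapoor, Sun-PM→Priya.
Loads: Kapoor 4, Priya 4, Ito 4, Dana 2 — all ≤ 4.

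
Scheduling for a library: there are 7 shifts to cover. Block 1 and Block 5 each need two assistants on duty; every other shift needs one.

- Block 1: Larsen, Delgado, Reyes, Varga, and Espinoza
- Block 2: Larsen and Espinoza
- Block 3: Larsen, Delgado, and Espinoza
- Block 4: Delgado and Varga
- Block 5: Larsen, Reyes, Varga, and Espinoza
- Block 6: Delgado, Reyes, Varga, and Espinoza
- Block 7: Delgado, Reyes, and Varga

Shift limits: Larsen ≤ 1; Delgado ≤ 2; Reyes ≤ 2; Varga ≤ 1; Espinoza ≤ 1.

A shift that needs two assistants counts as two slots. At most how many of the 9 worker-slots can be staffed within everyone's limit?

7

Total capacity across all assistants is 1+2+2+1+1 = 7, and 9 slots are needed, so at most 7 can be filled.
An assignment achieving 7: Block 2→Larsen, Block 3→Delgado, Block 4→Delgado, Block 5→Reyes+Varga, Block 6→Espinoza, Block 7→Reyes.
Loads: Larsen 1/1, Delgado 2/2, Reyes 2/2, Varga 1/1, Espinoza 1/1.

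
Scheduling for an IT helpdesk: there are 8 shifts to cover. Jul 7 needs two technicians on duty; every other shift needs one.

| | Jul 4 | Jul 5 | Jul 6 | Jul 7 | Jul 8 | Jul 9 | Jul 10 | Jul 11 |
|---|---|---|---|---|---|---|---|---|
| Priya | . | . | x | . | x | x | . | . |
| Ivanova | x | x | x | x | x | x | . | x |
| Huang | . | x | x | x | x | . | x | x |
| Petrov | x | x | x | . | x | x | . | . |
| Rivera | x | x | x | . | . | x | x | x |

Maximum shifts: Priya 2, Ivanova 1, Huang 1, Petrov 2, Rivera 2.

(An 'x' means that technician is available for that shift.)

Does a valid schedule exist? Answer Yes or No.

Total capacity is 2+1+1+2+2 = 8 but 9 worker-slots are needed — infeasible.

No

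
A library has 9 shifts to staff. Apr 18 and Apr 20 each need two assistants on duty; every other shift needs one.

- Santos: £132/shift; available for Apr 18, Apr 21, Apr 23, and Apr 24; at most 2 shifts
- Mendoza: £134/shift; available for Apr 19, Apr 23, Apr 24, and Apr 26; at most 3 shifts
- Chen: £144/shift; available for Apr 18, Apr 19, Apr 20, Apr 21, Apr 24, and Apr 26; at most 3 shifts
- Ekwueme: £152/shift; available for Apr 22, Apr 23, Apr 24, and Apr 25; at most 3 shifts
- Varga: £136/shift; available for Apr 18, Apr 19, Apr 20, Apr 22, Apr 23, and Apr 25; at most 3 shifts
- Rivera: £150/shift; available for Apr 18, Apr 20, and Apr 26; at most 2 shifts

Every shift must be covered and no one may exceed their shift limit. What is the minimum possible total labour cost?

Picking the cheapest available assistant for each shift independently would cost £1484, but that ignores the shift limits.
An optimal schedule: Apr 18→Santos+Chen, Apr 19→Mendoza, Apr 20→Varga+Chen, Apr 21→Santos, Apr 22→Varga, Apr 23→Mendoza, Apr 24→Chen, Apr 25→Varga, Apr 26→Mendoza.
Total: 132 + 144 + 134 + 136 + 144 + 132 + 136 + 134 + 144 + 136 + 134 = £1506.

£1506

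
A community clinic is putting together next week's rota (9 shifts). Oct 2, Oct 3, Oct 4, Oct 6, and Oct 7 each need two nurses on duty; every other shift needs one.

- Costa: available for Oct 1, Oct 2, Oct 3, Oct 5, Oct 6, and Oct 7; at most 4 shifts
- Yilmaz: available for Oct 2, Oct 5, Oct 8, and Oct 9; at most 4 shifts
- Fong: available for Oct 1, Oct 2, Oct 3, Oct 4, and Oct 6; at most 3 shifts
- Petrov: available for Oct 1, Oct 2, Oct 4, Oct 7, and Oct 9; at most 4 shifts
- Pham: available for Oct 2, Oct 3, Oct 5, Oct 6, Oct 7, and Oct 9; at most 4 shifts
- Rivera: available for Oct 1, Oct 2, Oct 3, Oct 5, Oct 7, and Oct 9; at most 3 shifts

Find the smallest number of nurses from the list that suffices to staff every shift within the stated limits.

4

14 slots to fill and no one can take more than 4, so at least ⌈14/4⌉ = 4 nurses are needed.
Costa, Yilmaz, Fong, and Petrov alone can cover everything: Oct 1→Petrov, Oct 2→Yilmaz+Petrov, Oct 3→Costa+Fong, Oct 4→Fong+Petrov, Oct 5→Costa, Oct 6→Costa+Fong, Oct 7→Costa+Petrov, Oct 8→Yilmaz, Oct 9→Yilmaz.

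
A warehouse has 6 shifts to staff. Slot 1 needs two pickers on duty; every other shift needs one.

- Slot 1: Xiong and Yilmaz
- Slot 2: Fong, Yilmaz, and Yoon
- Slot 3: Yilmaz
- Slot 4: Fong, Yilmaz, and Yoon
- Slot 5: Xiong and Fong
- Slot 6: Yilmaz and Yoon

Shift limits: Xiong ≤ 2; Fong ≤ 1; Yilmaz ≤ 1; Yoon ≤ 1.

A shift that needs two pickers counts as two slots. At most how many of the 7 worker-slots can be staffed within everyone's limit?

Total capacity across all pickers is 2+1+1+1 = 5, and 7 slots are needed, so at most 5 can be filled.
An assignment achieving 5: Slot 1→Xiong, Slot 2→Fong, Slot 3→Yilmaz, Slot 5→Xiong, Slot 6→Yoon.
Loads: Xiong 2/2, Fong 1/1, Yilmaz 1/1, Yoon 1/1.

5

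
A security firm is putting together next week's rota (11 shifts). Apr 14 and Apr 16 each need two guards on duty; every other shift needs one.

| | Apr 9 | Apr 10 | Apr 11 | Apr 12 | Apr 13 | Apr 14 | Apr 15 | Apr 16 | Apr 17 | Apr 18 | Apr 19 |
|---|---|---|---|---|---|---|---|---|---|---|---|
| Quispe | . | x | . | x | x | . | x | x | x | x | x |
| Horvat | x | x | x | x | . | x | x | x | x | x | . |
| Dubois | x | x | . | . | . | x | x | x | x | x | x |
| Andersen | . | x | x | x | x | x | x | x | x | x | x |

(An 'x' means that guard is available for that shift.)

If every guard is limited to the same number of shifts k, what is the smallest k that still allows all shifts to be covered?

With 4 guards and 13 worker-slots to fill, someone must work at least ⌈13/4⌉ = 4 shifts, so k ≥ 4.
k = 4 works: Apr 9→Horvat, Apr 10→Quispe, Apr 11→Horvat, Apr 12→Quispe, Apr 13→Quispe, Apr 14→Horvat+Dubois, Apr 15→Horvat, Apr 16→Dubois+Andersen, Apr 17→Dubois, Apr 18→Dubois, Apr 19→Quispe.
Loads: Quispe 4, Horvat 4, Dubois 4, Andersen 1 — all ≤ 4.

4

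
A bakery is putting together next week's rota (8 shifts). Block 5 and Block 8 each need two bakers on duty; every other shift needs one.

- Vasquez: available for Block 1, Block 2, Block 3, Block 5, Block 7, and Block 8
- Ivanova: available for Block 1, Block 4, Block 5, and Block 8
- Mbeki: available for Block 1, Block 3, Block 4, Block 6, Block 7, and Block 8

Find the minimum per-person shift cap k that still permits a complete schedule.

With 3 bakers and 10 worker-slots to fill, someone must work at least ⌈10/3⌉ = 4 shifts, so k ≥ 4.
k = 4 works: Block 1→Ivanova, Block 2→Vasquez, Block 3→Vasquez, Block 4→Ivanova, Block 5→Vasquez+Ivanova, Block 6→Mbeki, Block 7→Vasquez, Block 8→Ivanova+Mbeki.
Loads: Vasquez 4, Ivanova 4, Mbeki 2 — all ≤ 4.

4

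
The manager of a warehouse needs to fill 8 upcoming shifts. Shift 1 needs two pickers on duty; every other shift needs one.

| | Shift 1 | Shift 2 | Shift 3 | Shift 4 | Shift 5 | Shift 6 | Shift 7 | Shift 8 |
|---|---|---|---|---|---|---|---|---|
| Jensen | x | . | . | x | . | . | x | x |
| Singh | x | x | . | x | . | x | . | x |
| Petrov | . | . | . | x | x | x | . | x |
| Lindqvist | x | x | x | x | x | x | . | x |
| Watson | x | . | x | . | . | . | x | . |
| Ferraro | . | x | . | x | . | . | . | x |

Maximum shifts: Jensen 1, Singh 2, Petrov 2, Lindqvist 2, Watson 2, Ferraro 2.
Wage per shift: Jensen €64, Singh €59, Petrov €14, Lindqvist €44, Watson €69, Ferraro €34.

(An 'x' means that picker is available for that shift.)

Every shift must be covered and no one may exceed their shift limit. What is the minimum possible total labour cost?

Picking the cheapest available picker for each shift independently would cost €301, but that ignores the shift limits.
An optimal schedule: Shift 1→Lindqvist+Singh, Shift 2→Ferraro, Shift 3→Lindqvist, Shift 4→Ferraro, Shift 5→Petrov, Shift 6→Petrov, Shift 7→Jensen, Shift 8→Singh.
Total: 44 + 59 + 34 + 44 + 34 + 14 + 14 + 64 + 59 = €366.

€366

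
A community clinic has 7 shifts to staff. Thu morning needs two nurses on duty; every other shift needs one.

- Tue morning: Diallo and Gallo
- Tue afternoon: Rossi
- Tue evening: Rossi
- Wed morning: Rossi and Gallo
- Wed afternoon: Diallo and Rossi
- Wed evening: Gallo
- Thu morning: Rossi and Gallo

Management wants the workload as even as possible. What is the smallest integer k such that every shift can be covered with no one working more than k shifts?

3

With 3 nurses and 8 worker-slots to fill, someone must work at least ⌈8/3⌉ = 3 shifts, so k ≥ 3.
k = 3 works: Tue morning→Diallo, Tue afternoon→Rossi, Tue evening→Rossi, Wed morning→Gallo, Wed afternoon→Diallo, Wed evening→Gallo, Thu morning→Rossi+Gallo.
Loads: Diallo 2, Rossi 3, Gallo 3 — all ≤ 3.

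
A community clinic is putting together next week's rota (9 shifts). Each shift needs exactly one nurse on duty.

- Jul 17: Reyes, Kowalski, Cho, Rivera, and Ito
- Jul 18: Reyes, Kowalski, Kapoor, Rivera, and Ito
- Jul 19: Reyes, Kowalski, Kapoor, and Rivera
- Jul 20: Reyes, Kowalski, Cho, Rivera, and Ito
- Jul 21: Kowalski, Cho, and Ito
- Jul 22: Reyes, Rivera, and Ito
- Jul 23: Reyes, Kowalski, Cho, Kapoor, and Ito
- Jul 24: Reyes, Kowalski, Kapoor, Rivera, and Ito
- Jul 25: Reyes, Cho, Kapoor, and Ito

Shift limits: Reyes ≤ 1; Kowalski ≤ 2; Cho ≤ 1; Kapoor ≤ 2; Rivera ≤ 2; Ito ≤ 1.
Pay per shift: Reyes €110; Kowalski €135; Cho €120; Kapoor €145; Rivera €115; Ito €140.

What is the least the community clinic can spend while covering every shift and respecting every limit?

Picking the cheapest available nurse for each shift independently would cost €1000, but that ignores the shift limits.
An optimal schedule: Jul 17→Rivera, Jul 18→Kapoor, Jul 19→Kowalski, Jul 20→Rivera, Jul 21→Kowalski, Jul 22→Reyes, Jul 23→Kapoor, Jul 24→Ito, Jul 25→Cho.
Total: 115 + 145 + 135 + 115 + 135 + 110 + 145 + 140 + 120 = €1160.

€1160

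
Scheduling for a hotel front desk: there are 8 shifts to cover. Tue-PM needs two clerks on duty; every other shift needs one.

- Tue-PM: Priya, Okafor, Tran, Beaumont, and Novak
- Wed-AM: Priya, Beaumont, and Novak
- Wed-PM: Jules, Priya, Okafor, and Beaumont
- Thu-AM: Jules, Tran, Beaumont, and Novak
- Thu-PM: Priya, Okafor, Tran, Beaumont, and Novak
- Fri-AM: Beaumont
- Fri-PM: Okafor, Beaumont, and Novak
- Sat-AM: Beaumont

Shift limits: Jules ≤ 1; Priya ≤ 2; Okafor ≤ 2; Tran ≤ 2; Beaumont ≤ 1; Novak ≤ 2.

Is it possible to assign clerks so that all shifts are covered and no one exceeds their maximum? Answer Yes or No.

No

Total capacity is 10 and 9 slots are needed, so capacity alone doesn't rule it out.
Shifts {Fri-AM, Sat-AM} need 2 worker-slots in total, but the clerks available for any of those shifts (Beaumont) can supply at most 1 among them. So no valid schedule exists.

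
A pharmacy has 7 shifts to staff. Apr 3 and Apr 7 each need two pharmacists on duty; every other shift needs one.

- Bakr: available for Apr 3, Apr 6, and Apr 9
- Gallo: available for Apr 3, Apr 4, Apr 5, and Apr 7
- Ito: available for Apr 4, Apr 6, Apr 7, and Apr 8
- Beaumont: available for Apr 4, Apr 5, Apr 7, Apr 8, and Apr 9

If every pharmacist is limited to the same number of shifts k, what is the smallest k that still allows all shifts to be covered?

3

With 4 pharmacists and 9 worker-slots to fill, someone must work at least ⌈9/4⌉ = 3 shifts, so k ≥ 3.
k = 3 works: Apr 3→Bakr+Gallo, Apr 4→Gallo, Apr 5→Gallo, Apr 6→Bakr, Apr 7→Ito+Beaumont, Apr 8→Ito, Apr 9→Bakr.
Loads: Bakr 3, Gallo 3, Ito 2, Beaumont 1 — all ≤ 3.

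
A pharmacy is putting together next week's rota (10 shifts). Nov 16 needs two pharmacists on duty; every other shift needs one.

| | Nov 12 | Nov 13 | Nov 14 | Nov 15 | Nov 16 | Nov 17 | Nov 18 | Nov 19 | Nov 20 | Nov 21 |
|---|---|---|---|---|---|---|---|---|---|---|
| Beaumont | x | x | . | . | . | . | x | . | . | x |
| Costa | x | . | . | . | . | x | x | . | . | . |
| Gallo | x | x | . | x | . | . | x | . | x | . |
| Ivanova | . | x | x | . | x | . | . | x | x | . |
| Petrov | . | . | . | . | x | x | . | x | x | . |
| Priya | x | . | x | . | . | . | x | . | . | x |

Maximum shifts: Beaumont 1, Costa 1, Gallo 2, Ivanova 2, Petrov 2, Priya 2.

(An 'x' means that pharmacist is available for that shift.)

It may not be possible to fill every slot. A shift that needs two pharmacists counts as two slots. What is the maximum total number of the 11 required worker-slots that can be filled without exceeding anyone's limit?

Total capacity across all pharmacists is 1+1+2+2+2+2 = 10, and 11 slots are needed, so at most 10 can be filled.
An assignment achieving 10: Nov 12→Priya, Nov 13→Gallo, Nov 14→Ivanova, Nov 15→Gallo, Nov 16→Ivanova+Petrov, Nov 17→Costa, Nov 18→Priya, Nov 19→Petrov, Nov 21→Beaumont.
Loads: Beaumont 1/1, Costa 1/1, Gallo 2/2, Ivanova 2/2, Petrov 2/2, Priya 2/2.

10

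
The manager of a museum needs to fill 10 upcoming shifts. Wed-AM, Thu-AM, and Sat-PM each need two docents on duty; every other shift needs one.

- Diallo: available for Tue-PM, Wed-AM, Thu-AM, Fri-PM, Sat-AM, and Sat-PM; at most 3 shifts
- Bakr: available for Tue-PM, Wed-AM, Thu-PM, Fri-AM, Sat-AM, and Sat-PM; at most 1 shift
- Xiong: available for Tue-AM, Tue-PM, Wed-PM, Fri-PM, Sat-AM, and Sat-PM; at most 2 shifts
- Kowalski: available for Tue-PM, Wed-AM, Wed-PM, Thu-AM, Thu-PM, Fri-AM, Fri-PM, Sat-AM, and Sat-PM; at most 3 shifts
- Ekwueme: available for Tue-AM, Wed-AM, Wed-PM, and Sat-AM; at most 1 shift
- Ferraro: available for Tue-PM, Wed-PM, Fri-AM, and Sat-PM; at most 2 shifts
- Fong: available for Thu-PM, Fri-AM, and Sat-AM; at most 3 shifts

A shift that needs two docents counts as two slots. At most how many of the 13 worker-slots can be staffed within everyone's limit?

13

Total capacity across all docents is 3+1+2+3+1+2+3 = 15, and 13 slots are needed, so at most 13 can be filled.
An assignment achieving 13: Tue-AM→Xiong, Tue-PM→Ferraro, Wed-AM→Diallo+Kowalski, Wed-PM→Xiong, Thu-AM→Diallo+Kowalski, Thu-PM→Bakr, Fri-AM→Fong, Fri-PM→Diallo, Sat-AM→Ekwueme, Sat-PM→Kowalski+Ferraro.
Loads: Diallo 3/3, Bakr 1/1, Xiong 2/2, Kowalski 3/3, Ekwueme 1/1, Ferraro 2/2, Fong 1/3.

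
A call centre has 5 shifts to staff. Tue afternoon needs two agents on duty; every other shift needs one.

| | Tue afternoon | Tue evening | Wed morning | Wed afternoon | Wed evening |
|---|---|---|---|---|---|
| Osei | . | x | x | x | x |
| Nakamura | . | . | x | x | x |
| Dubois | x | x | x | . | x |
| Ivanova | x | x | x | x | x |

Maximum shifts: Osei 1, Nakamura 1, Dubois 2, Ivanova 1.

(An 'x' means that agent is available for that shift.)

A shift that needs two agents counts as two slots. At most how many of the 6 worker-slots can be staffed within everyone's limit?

5

Total capacity across all agents is 1+1+2+1 = 5, and 6 slots are needed, so at most 5 can be filled.
An assignment achieving 5: Tue afternoon→Dubois+Ivanova, Tue evening→Osei, Wed morning→Dubois, Wed afternoon→Nakamura.
Loads: Osei 1/1, Nakamura 1/1, Dubois 2/2, Ivanova 1/1.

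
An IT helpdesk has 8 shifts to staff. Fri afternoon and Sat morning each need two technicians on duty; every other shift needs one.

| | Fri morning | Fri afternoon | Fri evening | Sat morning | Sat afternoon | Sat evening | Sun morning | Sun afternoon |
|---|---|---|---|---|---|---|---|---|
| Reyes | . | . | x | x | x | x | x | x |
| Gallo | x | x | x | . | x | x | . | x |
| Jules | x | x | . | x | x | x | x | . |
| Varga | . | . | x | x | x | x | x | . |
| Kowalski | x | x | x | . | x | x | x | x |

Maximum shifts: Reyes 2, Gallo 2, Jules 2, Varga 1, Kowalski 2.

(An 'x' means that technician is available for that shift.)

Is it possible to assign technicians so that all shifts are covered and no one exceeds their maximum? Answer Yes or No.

No

Total capacity is 2+2+2+1+2 = 9 but 10 worker-slots are needed — infeasible.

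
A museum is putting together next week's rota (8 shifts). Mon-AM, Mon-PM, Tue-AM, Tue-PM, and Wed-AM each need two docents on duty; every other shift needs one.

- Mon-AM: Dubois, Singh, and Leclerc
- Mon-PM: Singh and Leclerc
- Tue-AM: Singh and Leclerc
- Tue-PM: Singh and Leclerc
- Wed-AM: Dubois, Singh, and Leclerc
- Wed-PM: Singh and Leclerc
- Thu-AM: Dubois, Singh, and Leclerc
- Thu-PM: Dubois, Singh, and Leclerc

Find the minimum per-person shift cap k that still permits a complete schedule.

5

With 3 docents and 13 worker-slots to fill, someone must work at least ⌈13/3⌉ = 5 shifts, so k ≥ 5.
k = 5 works: Mon-AM→Dubois+Singh, Mon-PM→Singh+Leclerc, Tue-AM→Singh+Leclerc, Tue-PM→Singh+Leclerc, Wed-AM→Dubois+Leclerc, Wed-PM→Singh, Thu-AM→Dubois, Thu-PM→Dubois.
Loads: Dubois 4, Singh 5, Leclerc 4 — all ≤ 5.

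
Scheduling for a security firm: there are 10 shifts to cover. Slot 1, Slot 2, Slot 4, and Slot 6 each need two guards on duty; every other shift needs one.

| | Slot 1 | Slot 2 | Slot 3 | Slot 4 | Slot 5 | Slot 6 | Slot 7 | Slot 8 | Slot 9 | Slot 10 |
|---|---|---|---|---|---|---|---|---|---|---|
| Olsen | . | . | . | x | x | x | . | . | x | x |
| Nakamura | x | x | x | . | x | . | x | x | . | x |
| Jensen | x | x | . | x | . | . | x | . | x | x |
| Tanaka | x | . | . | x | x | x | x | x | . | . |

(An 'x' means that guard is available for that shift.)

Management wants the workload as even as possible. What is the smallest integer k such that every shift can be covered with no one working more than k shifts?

With 4 guards and 14 worker-slots to fill, someone must work at least ⌈14/4⌉ = 4 shifts, so k ≥ 4.
k = 4 works: Slot 1→Nakamura+Jensen, Slot 2→Nakamura+Jensen, Slot 3→Nakamura, Slot 4→Olsen+Jensen, Slot 5→Olsen, Slot 6→Olsen+Tanaka, Slot 7→Tanaka, Slot 8→Nakamura, Slot 9→Olsen, Slot 10→Jensen.
Loads: Olsen 4, Nakamura 4, Jensen 4, Tanaka 2 — all ≤ 4.

4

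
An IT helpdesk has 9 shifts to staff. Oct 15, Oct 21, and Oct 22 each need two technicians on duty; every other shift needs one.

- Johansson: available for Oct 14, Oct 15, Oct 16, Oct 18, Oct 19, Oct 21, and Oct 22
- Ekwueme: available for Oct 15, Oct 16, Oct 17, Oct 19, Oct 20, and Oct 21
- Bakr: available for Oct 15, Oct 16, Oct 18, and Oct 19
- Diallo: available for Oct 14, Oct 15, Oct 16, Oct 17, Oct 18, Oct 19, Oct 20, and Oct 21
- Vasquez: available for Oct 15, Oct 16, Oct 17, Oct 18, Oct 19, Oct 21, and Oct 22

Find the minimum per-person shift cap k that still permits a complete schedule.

3

With 5 technicians and 12 worker-slots to fill, someone must work at least ⌈12/5⌉ = 3 shifts, so k ≥ 3.
k = 3 works: Oct 14→Johansson, Oct 15→Bakr+Diallo, Oct 16→Ekwueme, Oct 17→Ekwueme, Oct 18→Johansson, Oct 19→Bakr, Oct 20→Ekwueme, Oct 21→Diallo+Vasquez, Oct 22→Johansson+Vasquez.
Loads: Johansson 3, Ekwueme 3, Bakr 2, Diallo 2, Vasquez 2 — all ≤ 3.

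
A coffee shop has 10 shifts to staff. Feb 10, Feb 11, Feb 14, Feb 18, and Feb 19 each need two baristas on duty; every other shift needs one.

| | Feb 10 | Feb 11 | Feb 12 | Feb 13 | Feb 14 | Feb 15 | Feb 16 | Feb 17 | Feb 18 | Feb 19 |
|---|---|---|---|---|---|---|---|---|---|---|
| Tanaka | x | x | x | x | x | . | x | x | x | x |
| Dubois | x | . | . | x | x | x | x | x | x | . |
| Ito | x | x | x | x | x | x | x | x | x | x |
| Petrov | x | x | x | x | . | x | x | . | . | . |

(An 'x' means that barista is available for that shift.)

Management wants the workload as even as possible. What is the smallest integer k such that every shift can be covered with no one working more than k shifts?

4

With 4 baristas and 15 worker-slots to fill, someone must work at least ⌈15/4⌉ = 4 shifts, so k ≥ 4.
k = 4 works: Feb 10→Ito+Petrov, Feb 11→Tanaka+Ito, Feb 12→Tanaka, Feb 13→Petrov, Feb 14→Tanaka+Dubois, Feb 15→Dubois, Feb 16→Petrov, Feb 17→Dubois, Feb 18→Dubois+Ito, Feb 19→Tanaka+Ito.
Loads: Tanaka 4, Dubois 4, Ito 4, Petrov 3 — all ≤ 4.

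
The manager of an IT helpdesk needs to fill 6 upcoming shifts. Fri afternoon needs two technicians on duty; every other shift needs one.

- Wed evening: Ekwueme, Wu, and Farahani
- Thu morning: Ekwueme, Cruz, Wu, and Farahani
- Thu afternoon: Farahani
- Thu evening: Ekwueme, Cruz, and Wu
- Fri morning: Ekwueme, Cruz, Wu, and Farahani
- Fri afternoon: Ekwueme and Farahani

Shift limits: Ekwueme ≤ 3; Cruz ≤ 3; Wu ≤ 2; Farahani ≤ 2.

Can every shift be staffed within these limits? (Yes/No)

Thu afternoon can only be covered by Farahani, so that assignment is forced.
Fri afternoon can only be covered by Ekwueme and Farahani, so that assignment is forced.
One valid schedule: Wed evening→Ekwueme, Thu morning→Cruz, Thu afternoon→Farahani, Thu evening→Ekwueme, Fri morning→Cruz, Fri afternoon→Ekwueme+Farahani.
Loads: Ekwueme 3/3, Cruz 2/3, Wu 0/2, Farahani 2/2 — all within limits.

Yes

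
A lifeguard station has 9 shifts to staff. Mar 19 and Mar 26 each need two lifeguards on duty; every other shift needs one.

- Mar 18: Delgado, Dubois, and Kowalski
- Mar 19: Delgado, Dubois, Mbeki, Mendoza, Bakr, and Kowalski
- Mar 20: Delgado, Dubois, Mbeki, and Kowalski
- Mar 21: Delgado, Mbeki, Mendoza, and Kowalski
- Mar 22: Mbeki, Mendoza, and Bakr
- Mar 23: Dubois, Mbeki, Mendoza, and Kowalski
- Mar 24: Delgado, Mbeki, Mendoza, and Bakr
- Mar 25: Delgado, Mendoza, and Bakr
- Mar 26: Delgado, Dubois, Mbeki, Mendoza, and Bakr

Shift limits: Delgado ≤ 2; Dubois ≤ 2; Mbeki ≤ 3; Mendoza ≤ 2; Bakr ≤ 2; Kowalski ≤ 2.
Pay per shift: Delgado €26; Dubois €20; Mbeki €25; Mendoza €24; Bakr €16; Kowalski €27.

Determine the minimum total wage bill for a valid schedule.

Picking the cheapest available lifeguard for each shift independently would cost €204, but that ignores the shift limits.
An optimal schedule: Mar 18→Delgado, Mar 19→Mendoza+Bakr, Mar 20→Dubois, Mar 21→Mbeki, Mar 22→Mbeki, Mar 23→Dubois, Mar 24→Mbeki, Mar 25→Delgado, Mar 26→Mendoza+Bakr.
Total: 26 + 24 + 16 + 20 + 25 + 25 + 20 + 25 + 26 + 24 + 16 = €247.

€247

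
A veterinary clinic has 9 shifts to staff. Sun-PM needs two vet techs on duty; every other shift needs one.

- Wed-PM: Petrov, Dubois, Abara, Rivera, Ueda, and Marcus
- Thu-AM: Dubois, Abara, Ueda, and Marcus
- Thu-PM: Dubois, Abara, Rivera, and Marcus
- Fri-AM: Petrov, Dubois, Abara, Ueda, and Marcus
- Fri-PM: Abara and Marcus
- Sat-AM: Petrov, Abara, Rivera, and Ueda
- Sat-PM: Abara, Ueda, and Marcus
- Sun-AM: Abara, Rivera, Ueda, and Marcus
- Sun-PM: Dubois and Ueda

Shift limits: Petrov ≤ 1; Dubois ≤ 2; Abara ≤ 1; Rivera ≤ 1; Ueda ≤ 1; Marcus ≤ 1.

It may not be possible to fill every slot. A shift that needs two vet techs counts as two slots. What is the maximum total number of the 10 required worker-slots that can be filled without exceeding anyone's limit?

Total capacity across all vet techs is 1+2+1+1+1+1 = 7, and 10 slots are needed, so at most 7 can be filled.
An assignment achieving 7: Thu-AM→Dubois, Thu-PM→Rivera, Fri-PM→Abara, Sat-AM→Petrov, Sat-PM→Marcus, Sun-PM→Dubois+Ueda.
Loads: Petrov 1/1, Dubois 2/2, Abara 1/1, Rivera 1/1, Ueda 1/1, Marcus 1/1.

7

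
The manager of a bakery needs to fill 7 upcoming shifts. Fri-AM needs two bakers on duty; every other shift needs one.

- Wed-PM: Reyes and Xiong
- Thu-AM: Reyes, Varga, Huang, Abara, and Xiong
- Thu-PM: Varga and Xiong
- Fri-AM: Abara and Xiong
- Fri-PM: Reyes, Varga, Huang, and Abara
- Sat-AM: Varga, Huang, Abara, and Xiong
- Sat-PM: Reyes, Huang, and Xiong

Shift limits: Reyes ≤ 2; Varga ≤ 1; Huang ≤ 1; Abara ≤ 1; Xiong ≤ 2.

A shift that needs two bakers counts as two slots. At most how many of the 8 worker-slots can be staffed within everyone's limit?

7

Total capacity across all bakers is 2+1+1+1+2 = 7, and 8 slots are needed, so at most 7 can be filled.
An assignment achieving 7: Wed-PM→Reyes, Thu-PM→Varga, Fri-AM→Abara+Xiong, Fri-PM→Huang, Sat-AM→Xiong, Sat-PM→Reyes.
Loads: Reyes 2/2, Varga 1/1, Huang 1/1, Abara 1/1, Xiong 2/2.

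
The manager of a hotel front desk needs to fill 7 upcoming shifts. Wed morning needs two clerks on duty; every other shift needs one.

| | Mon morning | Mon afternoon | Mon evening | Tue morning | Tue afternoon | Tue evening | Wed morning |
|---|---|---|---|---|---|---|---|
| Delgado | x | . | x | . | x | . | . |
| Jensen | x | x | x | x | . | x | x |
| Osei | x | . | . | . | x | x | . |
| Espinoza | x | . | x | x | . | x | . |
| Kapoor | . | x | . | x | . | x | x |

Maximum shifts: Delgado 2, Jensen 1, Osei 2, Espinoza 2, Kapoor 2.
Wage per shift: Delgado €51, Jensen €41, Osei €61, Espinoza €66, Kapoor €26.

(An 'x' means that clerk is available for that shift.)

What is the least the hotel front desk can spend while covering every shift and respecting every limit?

Wed morning can only be covered by Jensen and Kapoor, so that assignment is forced.
Picking the cheapest available clerk for each shift independently would cost €278, but that ignores the shift limits.
An optimal schedule: Mon morning→Osei, Mon afternoon→Kapoor, Mon evening→Delgado, Tue morning→Espinoza, Tue afternoon→Delgado, Tue evening→Osei, Wed morning→Jensen+Kapoor.
Total: 61 + 26 + 51 + 66 + 51 + 61 + 41 + 26 = €383.

€383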